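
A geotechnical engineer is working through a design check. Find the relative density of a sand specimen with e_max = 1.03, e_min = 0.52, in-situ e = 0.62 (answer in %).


Using Dr = (e_max - e) / (e_max - e_min) * 100
e_max - e = 1.03 - 0.62 = 0.41
e_max - e_min = 1.03 - 0.52 = 0.51
Dr = 0.41 / 0.51 * 100
Dr = 80.39 %


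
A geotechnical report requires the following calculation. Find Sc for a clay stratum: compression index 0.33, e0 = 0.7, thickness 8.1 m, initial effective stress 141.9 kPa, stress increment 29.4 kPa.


Using Sc = Cc * H / (1 + e0) * log10((sigma0 + delta_sigma) / sigma0)
Stress ratio = (141.9 + 29.4) / 141.9 = 1.20719
log10(1.20719) = 0.081775
Cc * H / (1 + e0) = 0.33 * 8.1 / (1 + 0.7) = 1.57235
Sc = 1.57235 * 0.081775
Sc = 0.1286 m


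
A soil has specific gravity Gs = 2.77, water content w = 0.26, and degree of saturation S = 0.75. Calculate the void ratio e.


Using the relation e = Gs * w / S
e = 2.77 * 0.26 / 0.75
e = 0.9603


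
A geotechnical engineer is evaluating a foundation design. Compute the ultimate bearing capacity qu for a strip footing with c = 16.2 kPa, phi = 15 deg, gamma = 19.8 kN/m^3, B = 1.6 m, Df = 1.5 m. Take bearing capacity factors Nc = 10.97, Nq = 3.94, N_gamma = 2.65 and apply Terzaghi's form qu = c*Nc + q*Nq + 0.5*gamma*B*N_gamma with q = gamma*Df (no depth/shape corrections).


Compute qu = c*Nc + gamma*Df*Nq + 0.5*gamma*B*N_gamma
Term 1: 16.2 * 10.97 = 177.714
Term 2: 19.8 * 1.5 * 3.94 = 117.018
Term 3: 0.5 * 19.8 * 1.6 * 2.65 = 41.976
qu = 177.714 + 117.018 + 41.976
qu = 336.71 kPa


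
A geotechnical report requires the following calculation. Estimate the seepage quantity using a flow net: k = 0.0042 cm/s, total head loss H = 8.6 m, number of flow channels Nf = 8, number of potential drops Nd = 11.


Result: 0.0002627 m^3/s per m

Derivation:
Convert k to m/s for unit consistency with H:
k = 0.0042 cm/s = 0.0042 / 100 m/s = 4.2e-05 m/s
Using q = k * H * Nf / Nd
Nf / Nd = 8 / 11 = 0.7273
q = 4.2e-05 * 8.6 * 0.7273
q = 0.0002627 m^3/s per m


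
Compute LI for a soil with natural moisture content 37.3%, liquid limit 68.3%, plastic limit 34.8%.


Result: 0.075

Derivation:
First compute the plasticity index:
PI = LL - PL = 68.3 - 34.8 = 33.5
Then compute the liquidity index:
LI = (w - PL) / PI
LI = (37.3 - 34.8) / 33.5
LI = 0.075


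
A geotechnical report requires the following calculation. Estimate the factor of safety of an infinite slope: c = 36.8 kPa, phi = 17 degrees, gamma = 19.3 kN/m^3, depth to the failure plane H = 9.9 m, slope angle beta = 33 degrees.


Result: 0.892

Derivation:
Using Fs = c / (gamma*H*sin(beta)*cos(beta)) + tan(phi)/tan(beta)
Cohesion contribution = 36.8 / (19.3*9.9*sin(33)*cos(33))
Cohesion contribution = 0.421653
Friction contribution = tan(17)/tan(33) = 0.470784
Fs = 0.421653 + 0.470784
Fs = 0.892


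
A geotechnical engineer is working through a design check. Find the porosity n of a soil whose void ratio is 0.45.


Using the relation n = e / (1 + e)
n = 0.45 / (1 + 0.45)
n = 0.45 / 1.45
n = 0.3103


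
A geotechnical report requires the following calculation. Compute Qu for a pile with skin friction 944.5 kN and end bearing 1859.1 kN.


Using Qu = Qf + Qb
Qu = 944.5 + 1859.1
Qu = 2803.6 kN


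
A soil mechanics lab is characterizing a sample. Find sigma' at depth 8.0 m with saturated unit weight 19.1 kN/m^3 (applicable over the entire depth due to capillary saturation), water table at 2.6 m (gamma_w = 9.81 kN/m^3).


Result: 99.83 kPa

Derivation:
Total stress = gamma_sat * depth
sigma = 19.1 * 8.0 = 152.8 kPa
Pore water pressure u = gamma_w * (depth - d_wt)
u = 9.81 * (8.0 - 2.6) = 52.974 kPa
Effective stress = sigma - u
sigma' = 152.8 - 52.974 = 99.83 kPa


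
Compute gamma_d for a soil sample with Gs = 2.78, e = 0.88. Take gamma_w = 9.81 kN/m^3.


Using gamma_d = Gs * gamma_w / (1 + e)
gamma_d = 2.78 * 9.81 / (1 + 0.88)
gamma_d = 2.78 * 9.81 / 1.88
gamma_d = 14.506 kN/m^3


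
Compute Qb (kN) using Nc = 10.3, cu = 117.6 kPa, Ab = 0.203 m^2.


Using Qb = Nc * cu * Ab
Qb = 10.3 * 117.6 * 0.203
Qb = 245.89 kN


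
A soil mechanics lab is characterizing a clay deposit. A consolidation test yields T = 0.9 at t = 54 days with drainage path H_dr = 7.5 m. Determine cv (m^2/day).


Using cv = T * H_dr^2 / t
H_dr^2 = 7.5^2 = 56.25
cv = 0.9 * 56.25 / 54
cv = 0.9375 m^2/day


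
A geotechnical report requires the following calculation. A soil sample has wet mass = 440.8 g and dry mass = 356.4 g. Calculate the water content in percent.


Using w = (m_wet - m_dry) / m_dry * 100
m_wet - m_dry = 440.8 - 356.4 = 84.4 g
w = 84.4 / 356.4 * 100
w = 23.68 %


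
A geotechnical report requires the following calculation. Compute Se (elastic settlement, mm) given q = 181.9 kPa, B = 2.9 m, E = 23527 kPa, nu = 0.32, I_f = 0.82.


Using Se = q * B * (1 - nu^2) * I_f / E
1 - nu^2 = 1 - 0.32^2 = 0.8976
Se = 181.9 * 2.9 * 0.8976 * 0.82 / 23527
Se = 0.016503 m
Convert to mm: Se = 0.016503 * 1000 = 16.503 mm


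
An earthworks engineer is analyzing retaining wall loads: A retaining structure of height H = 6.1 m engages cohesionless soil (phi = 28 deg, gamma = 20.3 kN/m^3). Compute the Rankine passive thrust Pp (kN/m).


Compute passive earth pressure coefficient:
Kp = tan^2(45 + phi/2) = tan^2(59.0) = 2.769826
Compute passive force:
Pp = 0.5 * Kp * gamma * H^2
Pp = 0.5 * 2.769826 * 20.3 * 6.1^2
Pp = 1046.11 kN/m


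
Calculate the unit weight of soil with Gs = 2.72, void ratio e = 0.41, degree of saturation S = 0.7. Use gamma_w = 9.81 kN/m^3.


Using gamma = gamma_w * (Gs + S*e) / (1 + e)
Numerator: Gs + S*e = 2.72 + 0.7*0.41 = 3.007
Denominator: 1 + e = 1 + 0.41 = 1.41
gamma = 9.81 * 3.007 / 1.41
gamma = 20.921 kN/m^3


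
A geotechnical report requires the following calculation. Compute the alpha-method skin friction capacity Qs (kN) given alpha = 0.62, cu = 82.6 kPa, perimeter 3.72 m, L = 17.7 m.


Using Qs = alpha * cu * perimeter * L
Qs = 0.62 * 82.6 * 3.72 * 17.7
Qs = 3372.0 kN


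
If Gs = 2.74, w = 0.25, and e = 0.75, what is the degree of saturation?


Using S = Gs * w / e
S = 2.74 * 0.25 / 0.75
S = 0.9133


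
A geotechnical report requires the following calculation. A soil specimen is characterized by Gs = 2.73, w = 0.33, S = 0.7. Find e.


Using the relation e = Gs * w / S
e = 2.73 * 0.33 / 0.7
e = 1.287


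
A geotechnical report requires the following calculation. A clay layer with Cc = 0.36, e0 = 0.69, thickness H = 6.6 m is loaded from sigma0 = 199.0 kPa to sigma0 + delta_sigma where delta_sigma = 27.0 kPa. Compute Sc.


Using Sc = Cc * H / (1 + e0) * log10((sigma0 + delta_sigma) / sigma0)
Stress ratio = (199.0 + 27.0) / 199.0 = 1.13568
log10(1.13568) = 0.0552554
Cc * H / (1 + e0) = 0.36 * 6.6 / (1 + 0.69) = 1.40592
Sc = 1.40592 * 0.0552554
Sc = 0.0777 m


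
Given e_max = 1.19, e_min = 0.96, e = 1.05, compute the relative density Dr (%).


Using Dr = (e_max - e) / (e_max - e_min) * 100
e_max - e = 1.19 - 1.05 = 0.14
e_max - e_min = 1.19 - 0.96 = 0.23
Dr = 0.14 / 0.23 * 100
Dr = 60.87 %


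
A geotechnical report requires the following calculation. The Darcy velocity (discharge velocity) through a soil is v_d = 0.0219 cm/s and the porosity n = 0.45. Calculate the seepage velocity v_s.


Using v_s = v_d / n
v_s = 0.0219 / 0.45
v_s = 0.04867 cm/s


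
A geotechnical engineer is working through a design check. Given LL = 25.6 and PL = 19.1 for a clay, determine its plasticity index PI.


Using PI = LL - PL
PI = 25.6 - 19.1
PI = 6.5


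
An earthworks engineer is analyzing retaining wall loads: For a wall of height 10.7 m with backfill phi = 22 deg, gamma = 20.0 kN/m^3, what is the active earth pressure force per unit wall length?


Compute active earth pressure coefficient:
Ka = tan^2(45 - phi/2) = tan^2(34.0) = 0.454962
Compute active force:
Pa = 0.5 * Ka * gamma * H^2
Pa = 0.5 * 0.454962 * 20.0 * 10.7^2
Pa = 520.89 kN/m


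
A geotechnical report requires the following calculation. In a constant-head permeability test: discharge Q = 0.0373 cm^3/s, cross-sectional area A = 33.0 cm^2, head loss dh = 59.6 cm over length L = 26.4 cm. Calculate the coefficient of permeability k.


Result: 0.000501 cm/s

Derivation:
Compute hydraulic gradient:
i = dh / L = 59.6 / 26.4 = 2.25758
Then apply Darcy's law:
k = Q / (A * i)
k = 0.0373 / (33.0 * 2.25758)
k = 0.0373 / 74.5
k = 0.000501 cm/s


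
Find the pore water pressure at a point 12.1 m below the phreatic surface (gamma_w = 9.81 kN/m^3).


Using u = gamma_w * h_w
u = 9.81 * 12.1
u = 118.7 kPa


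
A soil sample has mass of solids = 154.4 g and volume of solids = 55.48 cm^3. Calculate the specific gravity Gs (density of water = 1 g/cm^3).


Result: 2.783

Derivation:
Using Gs = m_s / (V_s * rho_w)
Since rho_w = 1 g/cm^3:
Gs = 154.4 / 55.48
Gs = 2.783


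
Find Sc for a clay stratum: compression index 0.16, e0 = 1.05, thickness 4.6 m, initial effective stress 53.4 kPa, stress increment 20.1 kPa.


Using Sc = Cc * H / (1 + e0) * log10((sigma0 + delta_sigma) / sigma0)
Stress ratio = (53.4 + 20.1) / 53.4 = 1.3764
log10(1.3764) = 0.138746
Cc * H / (1 + e0) = 0.16 * 4.6 / (1 + 1.05) = 0.359024
Sc = 0.359024 * 0.138746
Sc = 0.0498 m


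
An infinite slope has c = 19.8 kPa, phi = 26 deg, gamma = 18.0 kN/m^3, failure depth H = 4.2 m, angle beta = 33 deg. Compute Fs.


Result: 1.324

Derivation:
Using Fs = c / (gamma*H*sin(beta)*cos(beta)) + tan(phi)/tan(beta)
Cohesion contribution = 19.8 / (18.0*4.2*sin(33)*cos(33))
Cohesion contribution = 0.573381
Friction contribution = tan(26)/tan(33) = 0.751042
Fs = 0.573381 + 0.751042
Fs = 1.324


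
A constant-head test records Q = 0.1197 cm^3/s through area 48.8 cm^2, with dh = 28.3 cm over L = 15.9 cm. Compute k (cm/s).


Result: 0.001378 cm/s

Derivation:
Compute hydraulic gradient:
i = dh / L = 28.3 / 15.9 = 1.77987
Then apply Darcy's law:
k = Q / (A * i)
k = 0.1197 / (48.8 * 1.77987)
k = 0.1197 / 86.8579
k = 0.001378 cm/s


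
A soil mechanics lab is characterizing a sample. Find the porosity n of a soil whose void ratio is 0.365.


Result: 0.2674

Derivation:
Using the relation n = e / (1 + e)
n = 0.365 / (1 + 0.365)
n = 0.365 / 1.365
n = 0.2674


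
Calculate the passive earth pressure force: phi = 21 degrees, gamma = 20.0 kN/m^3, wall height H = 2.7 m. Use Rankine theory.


Compute passive earth pressure coefficient:
Kp = tan^2(45 + phi/2) = tan^2(55.5) = 2.117051
Compute passive force:
Pp = 0.5 * Kp * gamma * H^2
Pp = 0.5 * 2.117051 * 20.0 * 2.7^2
Pp = 154.33 kN/m


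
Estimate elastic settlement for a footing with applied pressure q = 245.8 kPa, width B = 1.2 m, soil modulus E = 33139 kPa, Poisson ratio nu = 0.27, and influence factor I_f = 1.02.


Result: 8.417 mm

Derivation:
Using Se = q * B * (1 - nu^2) * I_f / E
1 - nu^2 = 1 - 0.27^2 = 0.9271
Se = 245.8 * 1.2 * 0.9271 * 1.02 / 33139
Se = 0.008417 m
Convert to mm: Se = 0.008417 * 1000 = 8.417 mm


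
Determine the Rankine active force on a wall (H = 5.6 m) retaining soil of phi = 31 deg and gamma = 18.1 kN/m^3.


Compute active earth pressure coefficient:
Ka = tan^2(45 - phi/2) = tan^2(29.5) = 0.320099
Compute active force:
Pa = 0.5 * Ka * gamma * H^2
Pa = 0.5 * 0.320099 * 18.1 * 5.6^2
Pa = 90.85 kN/m


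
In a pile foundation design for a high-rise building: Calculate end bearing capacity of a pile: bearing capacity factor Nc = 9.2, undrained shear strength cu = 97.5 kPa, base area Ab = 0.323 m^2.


Using Qb = Nc * cu * Ab
Qb = 9.2 * 97.5 * 0.323
Qb = 289.73 kN


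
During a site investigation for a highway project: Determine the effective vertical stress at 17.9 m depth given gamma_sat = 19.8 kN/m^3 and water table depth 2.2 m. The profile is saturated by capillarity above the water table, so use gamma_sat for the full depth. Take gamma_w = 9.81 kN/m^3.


Total stress = gamma_sat * depth
sigma = 19.8 * 17.9 = 354.42 kPa
Pore water pressure u = gamma_w * (depth - d_wt)
u = 9.81 * (17.9 - 2.2) = 154.017 kPa
Effective stress = sigma - u
sigma' = 354.42 - 154.017 = 200.4 kPa


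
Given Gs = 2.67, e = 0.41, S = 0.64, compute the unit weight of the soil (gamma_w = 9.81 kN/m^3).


Using gamma = gamma_w * (Gs + S*e) / (1 + e)
Numerator: Gs + S*e = 2.67 + 0.64*0.41 = 2.9324
Denominator: 1 + e = 1 + 0.41 = 1.41
gamma = 9.81 * 2.9324 / 1.41
gamma = 20.402 kN/m^3


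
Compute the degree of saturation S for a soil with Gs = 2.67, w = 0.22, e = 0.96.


Result: 0.6119

Derivation:
Using S = Gs * w / e
S = 2.67 * 0.22 / 0.96
S = 0.6119


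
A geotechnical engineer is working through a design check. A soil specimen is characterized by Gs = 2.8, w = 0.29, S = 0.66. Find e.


Using the relation e = Gs * w / S
e = 2.8 * 0.29 / 0.66
e = 1.2303


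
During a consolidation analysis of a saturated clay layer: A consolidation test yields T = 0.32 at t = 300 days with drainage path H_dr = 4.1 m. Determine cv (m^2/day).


Result: 0.01793 m^2/day

Derivation:
Using cv = T * H_dr^2 / t
H_dr^2 = 4.1^2 = 16.81
cv = 0.32 * 16.81 / 300
cv = 0.01793 m^2/day


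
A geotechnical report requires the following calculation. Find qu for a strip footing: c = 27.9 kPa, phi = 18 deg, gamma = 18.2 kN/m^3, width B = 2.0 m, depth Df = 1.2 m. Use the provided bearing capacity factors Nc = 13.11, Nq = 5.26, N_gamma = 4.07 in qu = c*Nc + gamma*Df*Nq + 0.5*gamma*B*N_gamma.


Compute qu = c*Nc + gamma*Df*Nq + 0.5*gamma*B*N_gamma
Term 1: 27.9 * 13.11 = 365.769
Term 2: 18.2 * 1.2 * 5.26 = 114.8784
Term 3: 0.5 * 18.2 * 2.0 * 4.07 = 74.074
qu = 365.769 + 114.8784 + 74.074
qu = 554.72 kPa


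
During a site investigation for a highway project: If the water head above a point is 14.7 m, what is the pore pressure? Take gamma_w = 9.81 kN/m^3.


Result: 144.21 kPa

Derivation:
Using u = gamma_w * h_w
u = 9.81 * 14.7
u = 144.21 kPa


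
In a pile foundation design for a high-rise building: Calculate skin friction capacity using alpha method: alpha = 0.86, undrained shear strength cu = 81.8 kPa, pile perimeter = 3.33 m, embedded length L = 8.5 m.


Using Qs = alpha * cu * perimeter * L
Qs = 0.86 * 81.8 * 3.33 * 8.5
Qs = 1991.2 kN


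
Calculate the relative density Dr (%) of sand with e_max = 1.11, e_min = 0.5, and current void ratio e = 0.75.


Result: 59.02 %

Derivation:
Using Dr = (e_max - e) / (e_max - e_min) * 100
e_max - e = 1.11 - 0.75 = 0.36
e_max - e_min = 1.11 - 0.5 = 0.61
Dr = 0.36 / 0.61 * 100
Dr = 59.02 %


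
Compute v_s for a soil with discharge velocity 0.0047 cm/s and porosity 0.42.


Using v_s = v_d / n
v_s = 0.0047 / 0.42
v_s = 0.01119 cm/s


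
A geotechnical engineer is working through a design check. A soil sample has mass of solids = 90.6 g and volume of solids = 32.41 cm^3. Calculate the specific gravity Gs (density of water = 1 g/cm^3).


Result: 2.795

Derivation:
Using Gs = m_s / (V_s * rho_w)
Since rho_w = 1 g/cm^3:
Gs = 90.6 / 32.41
Gs = 2.795


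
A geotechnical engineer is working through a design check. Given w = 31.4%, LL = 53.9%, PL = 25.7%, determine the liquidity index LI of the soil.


Result: 0.202

Derivation:
First compute the plasticity index:
PI = LL - PL = 53.9 - 25.7 = 28.2
Then compute the liquidity index:
LI = (w - PL) / PI
LI = (31.4 - 25.7) / 28.2
LI = 0.202


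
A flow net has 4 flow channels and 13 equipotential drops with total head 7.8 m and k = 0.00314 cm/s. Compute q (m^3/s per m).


Result: 7.536e-05 m^3/s per m

Derivation:
Convert k to m/s for unit consistency with H:
k = 0.00314 cm/s = 0.00314 / 100 m/s = 3.14e-05 m/s
Using q = k * H * Nf / Nd
Nf / Nd = 4 / 13 = 0.3077
q = 3.14e-05 * 7.8 * 0.3077
q = 7.536e-05 m^3/s per m


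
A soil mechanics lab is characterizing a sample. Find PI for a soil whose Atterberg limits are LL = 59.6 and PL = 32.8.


Result: 26.8

Derivation:
Using PI = LL - PL
PI = 59.6 - 32.8
PI = 26.8


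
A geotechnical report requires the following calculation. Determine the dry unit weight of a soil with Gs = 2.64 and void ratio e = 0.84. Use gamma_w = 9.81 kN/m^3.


Using gamma_d = Gs * gamma_w / (1 + e)
gamma_d = 2.64 * 9.81 / (1 + 0.84)
gamma_d = 2.64 * 9.81 / 1.84
gamma_d = 14.075 kN/m^3


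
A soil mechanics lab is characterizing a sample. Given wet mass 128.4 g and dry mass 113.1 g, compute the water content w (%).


Using w = (m_wet - m_dry) / m_dry * 100
m_wet - m_dry = 128.4 - 113.1 = 15.3 g
w = 15.3 / 113.1 * 100
w = 13.53 %


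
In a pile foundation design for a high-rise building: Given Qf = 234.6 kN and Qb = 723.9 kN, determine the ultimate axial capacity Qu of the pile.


Using Qu = Qf + Qb
Qu = 234.6 + 723.9
Qu = 958.5 kN


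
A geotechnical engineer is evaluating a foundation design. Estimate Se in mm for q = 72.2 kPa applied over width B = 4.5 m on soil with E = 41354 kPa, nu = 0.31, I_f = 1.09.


Using Se = q * B * (1 - nu^2) * I_f / E
1 - nu^2 = 1 - 0.31^2 = 0.9039
Se = 72.2 * 4.5 * 0.9039 * 1.09 / 41354
Se = 0.007741 m
Convert to mm: Se = 0.007741 * 1000 = 7.741 mm


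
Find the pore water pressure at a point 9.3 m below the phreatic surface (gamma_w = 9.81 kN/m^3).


Using u = gamma_w * h_w
u = 9.81 * 9.3
u = 91.23 kPa


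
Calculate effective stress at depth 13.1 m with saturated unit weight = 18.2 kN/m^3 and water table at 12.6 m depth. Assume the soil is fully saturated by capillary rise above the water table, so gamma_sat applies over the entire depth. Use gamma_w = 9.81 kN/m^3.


Result: 233.52 kPa

Derivation:
Total stress = gamma_sat * depth
sigma = 18.2 * 13.1 = 238.42 kPa
Pore water pressure u = gamma_w * (depth - d_wt)
u = 9.81 * (13.1 - 12.6) = 4.905 kPa
Effective stress = sigma - u
sigma' = 238.42 - 4.905 = 233.52 kPa


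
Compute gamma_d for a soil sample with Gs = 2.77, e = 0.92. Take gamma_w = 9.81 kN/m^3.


Using gamma_d = Gs * gamma_w / (1 + e)
gamma_d = 2.77 * 9.81 / (1 + 0.92)
gamma_d = 2.77 * 9.81 / 1.92
gamma_d = 14.153 kN/m^3


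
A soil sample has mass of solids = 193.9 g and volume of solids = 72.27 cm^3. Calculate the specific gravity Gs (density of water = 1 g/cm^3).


Using Gs = m_s / (V_s * rho_w)
Since rho_w = 1 g/cm^3:
Gs = 193.9 / 72.27
Gs = 2.683


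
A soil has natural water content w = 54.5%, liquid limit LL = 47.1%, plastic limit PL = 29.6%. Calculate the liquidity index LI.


Result: 1.423

Derivation:
First compute the plasticity index:
PI = LL - PL = 47.1 - 29.6 = 17.5
Then compute the liquidity index:
LI = (w - PL) / PI
LI = (54.5 - 29.6) / 17.5
LI = 1.423


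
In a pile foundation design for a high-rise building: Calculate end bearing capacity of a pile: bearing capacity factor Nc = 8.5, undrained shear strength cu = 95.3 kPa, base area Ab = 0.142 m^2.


Using Qb = Nc * cu * Ab
Qb = 8.5 * 95.3 * 0.142
Qb = 115.03 kN


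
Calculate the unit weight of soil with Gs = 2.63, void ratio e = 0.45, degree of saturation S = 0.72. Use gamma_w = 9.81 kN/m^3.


Using gamma = gamma_w * (Gs + S*e) / (1 + e)
Numerator: Gs + S*e = 2.63 + 0.72*0.45 = 2.954
Denominator: 1 + e = 1 + 0.45 = 1.45
gamma = 9.81 * 2.954 / 1.45
gamma = 19.985 kN/m^3


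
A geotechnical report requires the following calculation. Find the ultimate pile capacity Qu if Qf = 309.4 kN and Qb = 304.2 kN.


Using Qu = Qf + Qb
Qu = 309.4 + 304.2
Qu = 613.6 kN


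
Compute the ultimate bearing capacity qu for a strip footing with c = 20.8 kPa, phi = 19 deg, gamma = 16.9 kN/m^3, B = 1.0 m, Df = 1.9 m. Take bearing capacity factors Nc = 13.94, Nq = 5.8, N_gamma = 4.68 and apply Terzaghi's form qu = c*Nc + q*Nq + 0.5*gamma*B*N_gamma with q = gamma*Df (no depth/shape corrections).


Compute qu = c*Nc + gamma*Df*Nq + 0.5*gamma*B*N_gamma
Term 1: 20.8 * 13.94 = 289.952
Term 2: 16.9 * 1.9 * 5.8 = 186.238
Term 3: 0.5 * 16.9 * 1.0 * 4.68 = 39.546
qu = 289.952 + 186.238 + 39.546
qu = 515.74 kPa


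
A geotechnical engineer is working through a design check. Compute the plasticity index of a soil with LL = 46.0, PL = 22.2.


Result: 23.8

Derivation:
Using PI = LL - PL
PI = 46.0 - 22.2
PI = 23.8


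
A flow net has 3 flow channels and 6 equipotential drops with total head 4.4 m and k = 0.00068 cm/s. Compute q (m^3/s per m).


Convert k to m/s for unit consistency with H:
k = 0.00068 cm/s = 0.00068 / 100 m/s = 6.8e-06 m/s
Using q = k * H * Nf / Nd
Nf / Nd = 3 / 6 = 0.5
q = 6.8e-06 * 4.4 * 0.5
q = 1.496e-05 m^3/s per m


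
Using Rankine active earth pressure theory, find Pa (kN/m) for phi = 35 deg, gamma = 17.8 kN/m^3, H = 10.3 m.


Result: 255.87 kN/m

Derivation:
Compute active earth pressure coefficient:
Ka = tan^2(45 - phi/2) = tan^2(27.5) = 0.27099
Compute active force:
Pa = 0.5 * Ka * gamma * H^2
Pa = 0.5 * 0.27099 * 17.8 * 10.3^2
Pa = 255.87 kN/m


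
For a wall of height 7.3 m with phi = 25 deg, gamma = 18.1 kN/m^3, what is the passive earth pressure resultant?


Result: 1188.28 kN/m

Derivation:
Compute passive earth pressure coefficient:
Kp = tan^2(45 + phi/2) = tan^2(57.5) = 2.463913
Compute passive force:
Pp = 0.5 * Kp * gamma * H^2
Pp = 0.5 * 2.463913 * 18.1 * 7.3^2
Pp = 1188.28 kN/m


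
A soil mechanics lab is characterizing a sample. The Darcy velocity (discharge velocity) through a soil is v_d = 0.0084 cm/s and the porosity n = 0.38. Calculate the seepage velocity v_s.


Using v_s = v_d / n
v_s = 0.0084 / 0.38
v_s = 0.02211 cm/s


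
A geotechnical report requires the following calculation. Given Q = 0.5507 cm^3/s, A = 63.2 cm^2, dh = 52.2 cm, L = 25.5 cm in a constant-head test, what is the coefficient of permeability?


Compute hydraulic gradient:
i = dh / L = 52.2 / 25.5 = 2.04706
Then apply Darcy's law:
k = Q / (A * i)
k = 0.5507 / (63.2 * 2.04706)
k = 0.5507 / 129.374
k = 0.004257 cm/s


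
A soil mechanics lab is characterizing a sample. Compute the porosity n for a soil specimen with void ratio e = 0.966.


Using the relation n = e / (1 + e)
n = 0.966 / (1 + 0.966)
n = 0.966 / 1.966
n = 0.4914


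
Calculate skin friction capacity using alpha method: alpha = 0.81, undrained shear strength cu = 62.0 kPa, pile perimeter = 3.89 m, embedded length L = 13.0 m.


Using Qs = alpha * cu * perimeter * L
Qs = 0.81 * 62.0 * 3.89 * 13.0
Qs = 2539.63 kN


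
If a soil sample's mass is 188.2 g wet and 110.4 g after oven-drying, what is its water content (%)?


Result: 70.47 %

Derivation:
Using w = (m_wet - m_dry) / m_dry * 100
m_wet - m_dry = 188.2 - 110.4 = 77.8 g
w = 77.8 / 110.4 * 100
w = 70.47 %


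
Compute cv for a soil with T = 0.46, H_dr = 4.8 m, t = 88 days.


Result: 0.12044 m^2/day

Derivation:
Using cv = T * H_dr^2 / t
H_dr^2 = 4.8^2 = 23.04
cv = 0.46 * 23.04 / 88
cv = 0.12044 m^2/day


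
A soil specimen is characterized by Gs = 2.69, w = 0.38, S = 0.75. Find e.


Result: 1.3629

Derivation:
Using the relation e = Gs * w / S
e = 2.69 * 0.38 / 0.75
e = 1.3629


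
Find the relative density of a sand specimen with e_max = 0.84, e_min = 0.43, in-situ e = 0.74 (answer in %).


Using Dr = (e_max - e) / (e_max - e_min) * 100
e_max - e = 0.84 - 0.74 = 0.1
e_max - e_min = 0.84 - 0.43 = 0.41
Dr = 0.1 / 0.41 * 100
Dr = 24.39 %


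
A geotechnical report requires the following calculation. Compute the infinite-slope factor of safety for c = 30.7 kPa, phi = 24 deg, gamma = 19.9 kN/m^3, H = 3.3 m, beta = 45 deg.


Using Fs = c / (gamma*H*sin(beta)*cos(beta)) + tan(phi)/tan(beta)
Cohesion contribution = 30.7 / (19.9*3.3*sin(45)*cos(45))
Cohesion contribution = 0.934978
Friction contribution = tan(24)/tan(45) = 0.445229
Fs = 0.934978 + 0.445229
Fs = 1.38


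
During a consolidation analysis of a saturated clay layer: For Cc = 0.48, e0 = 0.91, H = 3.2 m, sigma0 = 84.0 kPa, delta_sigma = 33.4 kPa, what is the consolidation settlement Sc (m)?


Using Sc = Cc * H / (1 + e0) * log10((sigma0 + delta_sigma) / sigma0)
Stress ratio = (84.0 + 33.4) / 84.0 = 1.39762
log10(1.39762) = 0.145389
Cc * H / (1 + e0) = 0.48 * 3.2 / (1 + 0.91) = 0.804188
Sc = 0.804188 * 0.145389
Sc = 0.1169 m


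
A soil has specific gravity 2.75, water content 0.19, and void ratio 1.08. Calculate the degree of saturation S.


Result: 0.4838

Derivation:
Using S = Gs * w / e
S = 2.75 * 0.19 / 1.08
S = 0.4838


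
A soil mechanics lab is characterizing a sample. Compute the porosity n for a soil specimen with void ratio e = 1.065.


Using the relation n = e / (1 + e)
n = 1.065 / (1 + 1.065)
n = 1.065 / 2.065
n = 0.5157


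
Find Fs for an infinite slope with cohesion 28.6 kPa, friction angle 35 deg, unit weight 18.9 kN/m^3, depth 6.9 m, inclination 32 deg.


Using Fs = c / (gamma*H*sin(beta)*cos(beta)) + tan(phi)/tan(beta)
Cohesion contribution = 28.6 / (18.9*6.9*sin(32)*cos(32))
Cohesion contribution = 0.488006
Friction contribution = tan(35)/tan(32) = 1.12057
Fs = 0.488006 + 1.12057
Fs = 1.609


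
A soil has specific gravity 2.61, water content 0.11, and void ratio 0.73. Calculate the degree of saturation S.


Using S = Gs * w / e
S = 2.61 * 0.11 / 0.73
S = 0.3933


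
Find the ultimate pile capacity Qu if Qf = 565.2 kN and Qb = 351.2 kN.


Using Qu = Qf + Qb
Qu = 565.2 + 351.2
Qu = 916.4 kN


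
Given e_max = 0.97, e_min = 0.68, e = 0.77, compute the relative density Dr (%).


Using Dr = (e_max - e) / (e_max - e_min) * 100
e_max - e = 0.97 - 0.77 = 0.2
e_max - e_min = 0.97 - 0.68 = 0.29
Dr = 0.2 / 0.29 * 100
Dr = 68.97 %


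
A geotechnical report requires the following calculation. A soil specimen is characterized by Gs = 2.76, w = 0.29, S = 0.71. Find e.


Using the relation e = Gs * w / S
e = 2.76 * 0.29 / 0.71
e = 1.1273


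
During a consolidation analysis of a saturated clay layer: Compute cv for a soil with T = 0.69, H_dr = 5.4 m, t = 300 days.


Result: 0.06707 m^2/day

Derivation:
Using cv = T * H_dr^2 / t
H_dr^2 = 5.4^2 = 29.16
cv = 0.69 * 29.16 / 300
cv = 0.06707 m^2/day


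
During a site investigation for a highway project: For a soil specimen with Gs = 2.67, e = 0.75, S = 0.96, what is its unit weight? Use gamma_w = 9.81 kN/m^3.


Using gamma = gamma_w * (Gs + S*e) / (1 + e)
Numerator: Gs + S*e = 2.67 + 0.96*0.75 = 3.39
Denominator: 1 + e = 1 + 0.75 = 1.75
gamma = 9.81 * 3.39 / 1.75
gamma = 19.003 kN/m^3


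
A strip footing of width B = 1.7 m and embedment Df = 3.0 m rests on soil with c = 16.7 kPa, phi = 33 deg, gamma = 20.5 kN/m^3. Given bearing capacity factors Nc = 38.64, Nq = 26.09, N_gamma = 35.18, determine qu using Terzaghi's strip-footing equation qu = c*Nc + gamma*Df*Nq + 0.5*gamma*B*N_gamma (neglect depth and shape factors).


Compute qu = c*Nc + gamma*Df*Nq + 0.5*gamma*B*N_gamma
Term 1: 16.7 * 38.64 = 645.288
Term 2: 20.5 * 3.0 * 26.09 = 1604.535
Term 3: 0.5 * 20.5 * 1.7 * 35.18 = 613.0115
qu = 645.288 + 1604.535 + 613.0115
qu = 2862.83 kPa


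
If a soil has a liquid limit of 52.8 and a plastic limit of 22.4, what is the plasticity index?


Using PI = LL - PL
PI = 52.8 - 22.4
PI = 30.4


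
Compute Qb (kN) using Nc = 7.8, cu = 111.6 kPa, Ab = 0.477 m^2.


Using Qb = Nc * cu * Ab
Qb = 7.8 * 111.6 * 0.477
Qb = 415.22 kN


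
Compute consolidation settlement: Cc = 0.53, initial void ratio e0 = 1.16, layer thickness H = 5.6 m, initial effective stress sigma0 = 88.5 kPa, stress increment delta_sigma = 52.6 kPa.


Using Sc = Cc * H / (1 + e0) * log10((sigma0 + delta_sigma) / sigma0)
Stress ratio = (88.5 + 52.6) / 88.5 = 1.59435
log10(1.59435) = 0.202584
Cc * H / (1 + e0) = 0.53 * 5.6 / (1 + 1.16) = 1.37407
Sc = 1.37407 * 0.202584
Sc = 0.2784 m


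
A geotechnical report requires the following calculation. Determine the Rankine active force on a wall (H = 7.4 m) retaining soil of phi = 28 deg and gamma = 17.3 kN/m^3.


Compute active earth pressure coefficient:
Ka = tan^2(45 - phi/2) = tan^2(31.0) = 0.361033
Compute active force:
Pa = 0.5 * Ka * gamma * H^2
Pa = 0.5 * 0.361033 * 17.3 * 7.4^2
Pa = 171.01 kN/m


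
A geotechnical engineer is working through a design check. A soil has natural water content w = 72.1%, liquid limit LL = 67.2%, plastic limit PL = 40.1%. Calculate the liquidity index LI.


First compute the plasticity index:
PI = LL - PL = 67.2 - 40.1 = 27.1
Then compute the liquidity index:
LI = (w - PL) / PI
LI = (72.1 - 40.1) / 27.1
LI = 1.181


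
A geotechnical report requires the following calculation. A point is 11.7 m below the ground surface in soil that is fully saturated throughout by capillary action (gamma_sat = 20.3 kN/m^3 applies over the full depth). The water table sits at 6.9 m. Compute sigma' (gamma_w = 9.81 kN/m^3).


Result: 190.42 kPa

Derivation:
Total stress = gamma_sat * depth
sigma = 20.3 * 11.7 = 237.51 kPa
Pore water pressure u = gamma_w * (depth - d_wt)
u = 9.81 * (11.7 - 6.9) = 47.088 kPa
Effective stress = sigma - u
sigma' = 237.51 - 47.088 = 190.42 kPa


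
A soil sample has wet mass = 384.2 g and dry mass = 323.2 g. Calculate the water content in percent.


Result: 18.87 %

Derivation:
Using w = (m_wet - m_dry) / m_dry * 100
m_wet - m_dry = 384.2 - 323.2 = 61.0 g
w = 61.0 / 323.2 * 100
w = 18.87 %


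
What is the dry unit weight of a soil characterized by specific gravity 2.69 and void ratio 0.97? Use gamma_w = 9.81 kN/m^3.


Using gamma_d = Gs * gamma_w / (1 + e)
gamma_d = 2.69 * 9.81 / (1 + 0.97)
gamma_d = 2.69 * 9.81 / 1.97
gamma_d = 13.395 kN/m^3


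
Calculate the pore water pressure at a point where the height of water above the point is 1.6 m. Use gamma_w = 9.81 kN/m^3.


Using u = gamma_w * h_w
u = 9.81 * 1.6
u = 15.7 kPa


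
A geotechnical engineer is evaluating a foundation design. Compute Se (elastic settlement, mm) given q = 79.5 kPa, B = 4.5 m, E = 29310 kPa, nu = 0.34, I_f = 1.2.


Using Se = q * B * (1 - nu^2) * I_f / E
1 - nu^2 = 1 - 0.34^2 = 0.8844
Se = 79.5 * 4.5 * 0.8844 * 1.2 / 29310
Se = 0.012954 m
Convert to mm: Se = 0.012954 * 1000 = 12.954 mm


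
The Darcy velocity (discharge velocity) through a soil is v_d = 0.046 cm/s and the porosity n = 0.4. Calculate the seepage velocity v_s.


Result: 0.115 cm/s

Derivation:
Using v_s = v_d / n
v_s = 0.046 / 0.4
v_s = 0.115 cm/s


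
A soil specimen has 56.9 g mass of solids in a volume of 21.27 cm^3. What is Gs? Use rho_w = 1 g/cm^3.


Using Gs = m_s / (V_s * rho_w)
Since rho_w = 1 g/cm^3:
Gs = 56.9 / 21.27
Gs = 2.675


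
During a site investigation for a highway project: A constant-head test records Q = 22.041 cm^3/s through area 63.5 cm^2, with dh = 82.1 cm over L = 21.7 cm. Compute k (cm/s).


Compute hydraulic gradient:
i = dh / L = 82.1 / 21.7 = 3.78341
Then apply Darcy's law:
k = Q / (A * i)
k = 22.041 / (63.5 * 3.78341)
k = 22.041 / 240.247
k = 0.091743 cm/s


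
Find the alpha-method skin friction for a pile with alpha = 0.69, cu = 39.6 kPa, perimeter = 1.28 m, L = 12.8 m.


Using Qs = alpha * cu * perimeter * L
Qs = 0.69 * 39.6 * 1.28 * 12.8
Qs = 447.68 kN


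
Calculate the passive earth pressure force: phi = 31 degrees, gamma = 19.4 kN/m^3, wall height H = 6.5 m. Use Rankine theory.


Compute passive earth pressure coefficient:
Kp = tan^2(45 + phi/2) = tan^2(60.5) = 3.124035
Compute passive force:
Pp = 0.5 * Kp * gamma * H^2
Pp = 0.5 * 3.124035 * 19.4 * 6.5^2
Pp = 1280.31 kN/m


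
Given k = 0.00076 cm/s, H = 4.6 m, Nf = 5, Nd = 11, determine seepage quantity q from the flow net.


Convert k to m/s for unit consistency with H:
k = 0.00076 cm/s = 0.00076 / 100 m/s = 7.6e-06 m/s
Using q = k * H * Nf / Nd
Nf / Nd = 5 / 11 = 0.4545
q = 7.6e-06 * 4.6 * 0.4545
q = 1.589e-05 m^3/s per m


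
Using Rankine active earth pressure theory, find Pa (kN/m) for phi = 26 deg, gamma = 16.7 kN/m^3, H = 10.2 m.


Compute active earth pressure coefficient:
Ka = tan^2(45 - phi/2) = tan^2(32.0) = 0.390462
Compute active force:
Pa = 0.5 * Ka * gamma * H^2
Pa = 0.5 * 0.390462 * 16.7 * 10.2^2
Pa = 339.21 kN/m


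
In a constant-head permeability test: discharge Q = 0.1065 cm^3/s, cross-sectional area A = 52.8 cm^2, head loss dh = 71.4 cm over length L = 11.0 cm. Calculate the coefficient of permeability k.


Compute hydraulic gradient:
i = dh / L = 71.4 / 11.0 = 6.49091
Then apply Darcy's law:
k = Q / (A * i)
k = 0.1065 / (52.8 * 6.49091)
k = 0.1065 / 342.72
k = 0.000311 cm/s


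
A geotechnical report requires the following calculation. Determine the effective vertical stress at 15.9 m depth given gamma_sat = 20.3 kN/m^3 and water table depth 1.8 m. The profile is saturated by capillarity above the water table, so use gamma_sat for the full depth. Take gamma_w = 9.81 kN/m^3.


Total stress = gamma_sat * depth
sigma = 20.3 * 15.9 = 322.77 kPa
Pore water pressure u = gamma_w * (depth - d_wt)
u = 9.81 * (15.9 - 1.8) = 138.321 kPa
Effective stress = sigma - u
sigma' = 322.77 - 138.321 = 184.45 kPa


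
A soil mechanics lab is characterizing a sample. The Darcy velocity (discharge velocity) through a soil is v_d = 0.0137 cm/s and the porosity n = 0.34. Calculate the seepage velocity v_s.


Using v_s = v_d / n
v_s = 0.0137 / 0.34
v_s = 0.04029 cm/s


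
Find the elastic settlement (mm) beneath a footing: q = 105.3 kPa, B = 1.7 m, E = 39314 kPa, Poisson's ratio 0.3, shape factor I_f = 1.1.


Using Se = q * B * (1 - nu^2) * I_f / E
1 - nu^2 = 1 - 0.3^2 = 0.91
Se = 105.3 * 1.7 * 0.91 * 1.1 / 39314
Se = 0.004558 m
Convert to mm: Se = 0.004558 * 1000 = 4.558 mm


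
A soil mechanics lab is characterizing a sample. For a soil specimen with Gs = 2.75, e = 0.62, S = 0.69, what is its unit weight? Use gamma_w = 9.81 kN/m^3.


Using gamma = gamma_w * (Gs + S*e) / (1 + e)
Numerator: Gs + S*e = 2.75 + 0.69*0.62 = 3.1778
Denominator: 1 + e = 1 + 0.62 = 1.62
gamma = 9.81 * 3.1778 / 1.62
gamma = 19.243 kN/m^3


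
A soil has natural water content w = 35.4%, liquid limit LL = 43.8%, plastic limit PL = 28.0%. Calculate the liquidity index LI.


First compute the plasticity index:
PI = LL - PL = 43.8 - 28.0 = 15.8
Then compute the liquidity index:
LI = (w - PL) / PI
LI = (35.4 - 28.0) / 15.8
LI = 0.468


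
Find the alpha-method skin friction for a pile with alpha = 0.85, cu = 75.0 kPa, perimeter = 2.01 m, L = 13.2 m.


Result: 1691.41 kN

Derivation:
Using Qs = alpha * cu * perimeter * L
Qs = 0.85 * 75.0 * 2.01 * 13.2
Qs = 1691.41 kN


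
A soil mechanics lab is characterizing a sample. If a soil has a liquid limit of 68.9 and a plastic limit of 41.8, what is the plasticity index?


Using PI = LL - PL
PI = 68.9 - 41.8
PI = 27.1


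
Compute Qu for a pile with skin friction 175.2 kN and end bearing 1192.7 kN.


Using Qu = Qf + Qb
Qu = 175.2 + 1192.7
Qu = 1367.9 kN


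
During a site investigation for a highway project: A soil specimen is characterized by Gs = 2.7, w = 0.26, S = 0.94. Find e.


Using the relation e = Gs * w / S
e = 2.7 * 0.26 / 0.94
e = 0.7468


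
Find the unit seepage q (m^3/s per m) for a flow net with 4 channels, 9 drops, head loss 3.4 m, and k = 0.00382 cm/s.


Result: 5.772e-05 m^3/s per m

Derivation:
Convert k to m/s for unit consistency with H:
k = 0.00382 cm/s = 0.00382 / 100 m/s = 3.82e-05 m/s
Using q = k * H * Nf / Nd
Nf / Nd = 4 / 9 = 0.4444
q = 3.82e-05 * 3.4 * 0.4444
q = 5.772e-05 m^3/s per m


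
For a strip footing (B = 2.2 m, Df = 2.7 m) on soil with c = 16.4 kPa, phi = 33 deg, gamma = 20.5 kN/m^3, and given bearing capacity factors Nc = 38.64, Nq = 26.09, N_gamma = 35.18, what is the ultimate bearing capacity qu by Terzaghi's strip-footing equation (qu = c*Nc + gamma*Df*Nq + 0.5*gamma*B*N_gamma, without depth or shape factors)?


Compute qu = c*Nc + gamma*Df*Nq + 0.5*gamma*B*N_gamma
Term 1: 16.4 * 38.64 = 633.696
Term 2: 20.5 * 2.7 * 26.09 = 1444.0815
Term 3: 0.5 * 20.5 * 2.2 * 35.18 = 793.309
qu = 633.696 + 1444.0815 + 793.309
qu = 2871.09 kPa


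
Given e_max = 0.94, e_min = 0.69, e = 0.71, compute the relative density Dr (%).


Using Dr = (e_max - e) / (e_max - e_min) * 100
e_max - e = 0.94 - 0.71 = 0.23
e_max - e_min = 0.94 - 0.69 = 0.25
Dr = 0.23 / 0.25 * 100
Dr = 92.0 %


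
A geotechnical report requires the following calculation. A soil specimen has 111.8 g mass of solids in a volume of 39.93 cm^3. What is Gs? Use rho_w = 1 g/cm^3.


Result: 2.8

Derivation:
Using Gs = m_s / (V_s * rho_w)
Since rho_w = 1 g/cm^3:
Gs = 111.8 / 39.93
Gs = 2.8


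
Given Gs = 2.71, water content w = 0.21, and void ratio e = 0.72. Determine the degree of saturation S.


Result: 0.7904

Derivation:
Using S = Gs * w / e
S = 2.71 * 0.21 / 0.72
S = 0.7904


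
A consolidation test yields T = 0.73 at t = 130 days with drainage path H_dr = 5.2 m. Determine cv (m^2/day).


Result: 0.15184 m^2/day

Derivation:
Using cv = T * H_dr^2 / t
H_dr^2 = 5.2^2 = 27.04
cv = 0.73 * 27.04 / 130
cv = 0.15184 m^2/day


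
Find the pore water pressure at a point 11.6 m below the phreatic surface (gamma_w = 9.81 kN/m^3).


Result: 113.8 kPa

Derivation:
Using u = gamma_w * h_w
u = 9.81 * 11.6
u = 113.8 kPa


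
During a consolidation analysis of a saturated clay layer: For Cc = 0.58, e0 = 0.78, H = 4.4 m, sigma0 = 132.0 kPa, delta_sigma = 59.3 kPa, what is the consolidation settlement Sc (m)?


Using Sc = Cc * H / (1 + e0) * log10((sigma0 + delta_sigma) / sigma0)
Stress ratio = (132.0 + 59.3) / 132.0 = 1.44924
log10(1.44924) = 0.161141
Cc * H / (1 + e0) = 0.58 * 4.4 / (1 + 0.78) = 1.43371
Sc = 1.43371 * 0.161141
Sc = 0.231 m


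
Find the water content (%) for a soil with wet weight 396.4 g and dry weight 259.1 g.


Using w = (m_wet - m_dry) / m_dry * 100
m_wet - m_dry = 396.4 - 259.1 = 137.3 g
w = 137.3 / 259.1 * 100
w = 52.99 %


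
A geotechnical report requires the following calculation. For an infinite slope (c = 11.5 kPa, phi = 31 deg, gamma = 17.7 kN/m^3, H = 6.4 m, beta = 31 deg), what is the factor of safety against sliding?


Using Fs = c / (gamma*H*sin(beta)*cos(beta)) + tan(phi)/tan(beta)
Cohesion contribution = 11.5 / (17.7*6.4*sin(31)*cos(31))
Cohesion contribution = 0.229953
Friction contribution = tan(31)/tan(31) = 1
Fs = 0.229953 + 1
Fs = 1.23


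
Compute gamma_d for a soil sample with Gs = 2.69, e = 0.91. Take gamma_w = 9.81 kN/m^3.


Result: 13.816 kN/m^3

Derivation:
Using gamma_d = Gs * gamma_w / (1 + e)
gamma_d = 2.69 * 9.81 / (1 + 0.91)
gamma_d = 2.69 * 9.81 / 1.91
gamma_d = 13.816 kN/m^3


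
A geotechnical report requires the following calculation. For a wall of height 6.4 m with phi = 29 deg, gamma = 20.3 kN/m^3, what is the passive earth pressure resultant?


Compute passive earth pressure coefficient:
Kp = tan^2(45 + phi/2) = tan^2(59.5) = 2.88206
Compute passive force:
Pp = 0.5 * Kp * gamma * H^2
Pp = 0.5 * 2.88206 * 20.3 * 6.4^2
Pp = 1198.2 kN/m


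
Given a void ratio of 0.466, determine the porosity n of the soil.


Using the relation n = e / (1 + e)
n = 0.466 / (1 + 0.466)
n = 0.466 / 1.466
n = 0.3179


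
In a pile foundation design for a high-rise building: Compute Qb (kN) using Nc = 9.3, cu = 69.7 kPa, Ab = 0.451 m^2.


Using Qb = Nc * cu * Ab
Qb = 9.3 * 69.7 * 0.451
Qb = 292.34 kN


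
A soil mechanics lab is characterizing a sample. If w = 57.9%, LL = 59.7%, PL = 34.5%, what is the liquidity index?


First compute the plasticity index:
PI = LL - PL = 59.7 - 34.5 = 25.2
Then compute the liquidity index:
LI = (w - PL) / PI
LI = (57.9 - 34.5) / 25.2
LI = 0.929


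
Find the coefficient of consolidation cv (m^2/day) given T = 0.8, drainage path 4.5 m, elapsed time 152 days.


Using cv = T * H_dr^2 / t
H_dr^2 = 4.5^2 = 20.25
cv = 0.8 * 20.25 / 152
cv = 0.10658 m^2/day


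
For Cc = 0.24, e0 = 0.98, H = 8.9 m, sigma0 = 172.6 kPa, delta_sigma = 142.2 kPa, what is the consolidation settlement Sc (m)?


Result: 0.2816 m

Derivation:
Using Sc = Cc * H / (1 + e0) * log10((sigma0 + delta_sigma) / sigma0)
Stress ratio = (172.6 + 142.2) / 172.6 = 1.82387
log10(1.82387) = 0.260994
Cc * H / (1 + e0) = 0.24 * 8.9 / (1 + 0.98) = 1.07879
Sc = 1.07879 * 0.260994
Sc = 0.2816 m


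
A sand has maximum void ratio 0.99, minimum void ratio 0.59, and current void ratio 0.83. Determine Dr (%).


Result: 40.0 %

Derivation:
Using Dr = (e_max - e) / (e_max - e_min) * 100
e_max - e = 0.99 - 0.83 = 0.16
e_max - e_min = 0.99 - 0.59 = 0.4
Dr = 0.16 / 0.4 * 100
Dr = 40.0 %
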